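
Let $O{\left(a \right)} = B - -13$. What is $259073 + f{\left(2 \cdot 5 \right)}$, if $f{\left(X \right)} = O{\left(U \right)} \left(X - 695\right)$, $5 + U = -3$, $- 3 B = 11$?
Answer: $\frac{758039}{3} \approx 2.5268 \cdot 10^{5}$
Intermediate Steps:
$B = - \frac{11}{3}$ ($B = \left(- \frac{1}{3}\right) 11 = - \frac{11}{3} \approx -3.6667$)
$U = -8$ ($U = -5 - 3 = -8$)
$O{\left(a \right)} = \frac{28}{3}$ ($O{\left(a \right)} = - \frac{11}{3} - -13 = - \frac{11}{3} + 13 = \frac{28}{3}$)
$f{\left(X \right)} = - \frac{19460}{3} + \frac{28 X}{3}$ ($f{\left(X \right)} = \frac{28 \left(X - 695\right)}{3} = \frac{28 \left(-695 + X\right)}{3} = - \frac{19460}{3} + \frac{28 X}{3}$)
$259073 + f{\left(2 \cdot 5 \right)} = 259073 - \left(\frac{19460}{3} - \frac{28 \cdot 2 \cdot 5}{3}\right) = 259073 + \left(- \frac{19460}{3} + \frac{28}{3} \cdot 10\right) = 259073 + \left(- \frac{19460}{3} + \frac{280}{3}\right) = 259073 - \frac{19180}{3} = \frac{758039}{3}$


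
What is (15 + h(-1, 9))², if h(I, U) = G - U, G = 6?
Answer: 144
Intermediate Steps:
h(I, U) = 6 - U
(15 + h(-1, 9))² = (15 + (6 - 1*9))² = (15 + (6 - 9))² = (15 - 3)² = 12² = 144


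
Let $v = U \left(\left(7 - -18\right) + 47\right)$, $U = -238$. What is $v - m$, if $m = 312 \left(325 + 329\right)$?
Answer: $-221184$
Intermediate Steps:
$m = 204048$ ($m = 312 \cdot 654 = 204048$)
$v = -17136$ ($v = - 238 \left(\left(7 - -18\right) + 47\right) = - 238 \left(\left(7 + 18\right) + 47\right) = - 238 \left(25 + 47\right) = \left(-238\right) 72 = -17136$)
$v - m = -17136 - 204048 = -221184$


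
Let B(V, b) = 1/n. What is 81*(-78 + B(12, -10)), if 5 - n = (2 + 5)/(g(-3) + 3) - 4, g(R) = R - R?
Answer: -126117/20 ≈ -6305.9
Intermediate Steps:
g(R) = 0
n = 20/3 (n = 5 - ((2 + 5)/(0 + 3) - 4) = 5 - (7/3 - 4) = 5 - 1*(-5/3) = 5 + 5/3 = 20/3 ≈ 6.6667)
B(V, b) = 3/20 (B(V, b) = 1/(20/3) = 3/20)
81*(-78 + B(12, -10)) = 81*(-78 + 3/20) = 81*(-1557/20) = -126117/20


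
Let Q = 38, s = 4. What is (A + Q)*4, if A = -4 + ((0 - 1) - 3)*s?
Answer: 72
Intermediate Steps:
A = -20 (A = -4 + ((0 - 1) - 3)*4 = -4 + (-1 - 3)*4 = -4 - 4*4 = -4 - 16 = -20)
(A + Q)*4 = (-20 + 38)*4 = 18*4 = 72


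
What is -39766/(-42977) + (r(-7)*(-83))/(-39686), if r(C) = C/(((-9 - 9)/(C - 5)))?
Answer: 2342260577/2558377833 ≈ 0.91553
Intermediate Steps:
r(C) = C*(5/18 - C/18) (r(C) = C/((-18/(-5 + C))) = C*(5/18 - C/18))
-39766/(-42977) + (r(-7)*(-83))/(-39686) = -39766/(-42977) + (((1/18)*(-7)*(5 - 1*(-7)))*(-83))/(-39686) = -39766*(-1/42977) + (((1/18)*(-7)*(5 + 7))*(-83))*(-1/39686) = 39766/42977 + (((1/18)*(-7)*12)*(-83))*(-1/39686) = 39766/42977 - 14/3*(-83)*(-1/39686) = 39766/42977 + (1162/3)*(-1/39686) = 39766/42977 - 581/59529 = 2342260577/2558377833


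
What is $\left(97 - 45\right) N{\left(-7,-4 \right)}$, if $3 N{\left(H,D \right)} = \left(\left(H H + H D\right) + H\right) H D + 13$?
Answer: $\frac{102596}{3} \approx 34199.0$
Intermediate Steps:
$N{\left(H,D \right)} = \frac{13}{3} + \frac{D H \left(H + H^{2} + D H\right)}{3}$ ($N{\left(H,D \right)} = \frac{\left(\left(H H + H D\right) + H\right) H D + 13}{3} = \frac{\left(\left(H^{2} + D H\right) + H\right) H D + 13}{3} = \frac{\left(H + H^{2} + D H\right) H D + 13}{3} = \frac{H \left(H + H^{2} + D H\right) D + 13}{3} = \frac{D H \left(H + H^{2} + D H\right) + 13}{3} = \frac{13 + D H \left(H + H^{2} + D H\right)}{3} = \frac{13}{3} + \frac{D H \left(H + H^{2} + D H\right)}{3}$)
$\left(97 - 45\right) N{\left(-7,-4 \right)} = \left(97 - 45\right) \left(\frac{13}{3} + \frac{1}{3} \left(-4\right) \left(-7\right)^{2} + \frac{1}{3} \left(-4\right) \left(-7\right)^{3} + \frac{\left(-4\right)^{2} \left(-7\right)^{2}}{3}\right) = 52 \left(\frac{13}{3} + \frac{1}{3} \left(-4\right) 49 + \frac{1}{3} \left(-4\right) \left(-343\right) + \frac{1}{3} \cdot 16 \cdot 49\right) = 52 \left(\frac{13}{3} - \frac{196}{3} + \frac{1372}{3} + \frac{784}{3}\right) = 52 \cdot \frac{1973}{3} = \frac{102596}{3}$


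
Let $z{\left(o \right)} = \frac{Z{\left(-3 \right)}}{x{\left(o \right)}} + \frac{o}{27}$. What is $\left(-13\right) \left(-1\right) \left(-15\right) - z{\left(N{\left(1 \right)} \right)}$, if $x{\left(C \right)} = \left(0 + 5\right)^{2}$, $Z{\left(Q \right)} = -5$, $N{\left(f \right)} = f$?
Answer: $- \frac{26303}{135} \approx -194.84$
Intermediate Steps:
$x{\left(C \right)} = 25$ ($x{\left(C \right)} = 5^{2} = 25$)
$z{\left(o \right)} = - \frac{1}{5} + \frac{o}{27}$ ($z{\left(o \right)} = - \frac{5}{25} + \frac{o}{27} = \left(-5\right) \frac{1}{25} + o \frac{1}{27} = - \frac{1}{5} + \frac{o}{27}$)
$\left(-13\right) \left(-1\right) \left(-15\right) - z{\left(N{\left(1 \right)} \right)} = \left(-13\right) \left(-1\right) \left(-15\right) - \left(- \frac{1}{5} + \frac{1}{27} \cdot 1\right) = 13 \left(-15\right) - \left(- \frac{1}{5} + \frac{1}{27}\right) = -195 - - \frac{22}{135} = -195 + \frac{22}{135} = - \frac{26303}{135}$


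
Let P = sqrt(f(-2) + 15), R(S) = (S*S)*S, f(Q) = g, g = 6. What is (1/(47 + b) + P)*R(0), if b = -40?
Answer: 0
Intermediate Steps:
f(Q) = 6
R(S) = S**3 (R(S) = S**2*S = S**3)
P = sqrt(21) (P = sqrt(6 + 15) = sqrt(21) ≈ 4.5826)
(1/(47 + b) + P)*R(0) = (1/(47 - 40) + sqrt(21))*0**3 = (1/7 + sqrt(21))*0 = 0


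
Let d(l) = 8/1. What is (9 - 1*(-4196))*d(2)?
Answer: 33640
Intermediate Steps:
d(l) = 8 (d(l) = 8*1 = 8)
(9 - 1*(-4196))*d(2) = (9 - 1*(-4196))*8 = (9 + 4196)*8 = 4205*8 = 33640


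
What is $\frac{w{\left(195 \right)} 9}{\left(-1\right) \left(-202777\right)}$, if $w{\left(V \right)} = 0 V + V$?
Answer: $\frac{1755}{202777} \approx 0.0086548$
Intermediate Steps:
$w{\left(V \right)} = V$ ($w{\left(V \right)} = 0 + V = V$)
$\frac{w{\left(195 \right)} 9}{\left(-1\right) \left(-202777\right)} = \frac{195 \cdot 9}{\left(-1\right) \left(-202777\right)} = \frac{1755}{202777}$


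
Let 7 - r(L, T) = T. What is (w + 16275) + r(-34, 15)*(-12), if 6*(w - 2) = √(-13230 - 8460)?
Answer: 16373 + I*√2410/2 ≈ 16373.0 + 24.546*I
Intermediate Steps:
r(L, T) = 7 - T
w = 2 + I*√2410/2 (w = 2 + √(-13230 - 8460)/6 = 2 + √(-21690)/6 = 2 + (3*I*√2410)/6 = 2 + I*√2410/2 ≈ 2.0 + 24.546*I)
(w + 16275) + r(-34, 15)*(-12) = ((2 + I*√2410/2) + 16275) + (7 - 1*15)*(-12) = (16277 + I*√2410/2) + (7 - 15)*(-12) = (16277 + I*√2410/2) - 8*(-12) = (16277 + I*√2410/2) + 96 = 16373 + I*√2410/2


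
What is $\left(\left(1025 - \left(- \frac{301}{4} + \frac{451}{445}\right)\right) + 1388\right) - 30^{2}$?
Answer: $\frac{2825281}{1780} \approx 1587.2$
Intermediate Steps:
$\left(\left(1025 - \left(- \frac{301}{4} + \frac{451}{445}\right)\right) + 1388\right) - 30^{2} = \left(\left(1025 - - \frac{132141}{1780}\right) + 1388\right) - 900 = \left(\left(1025 + \left(- \frac{451}{445} + \frac{301}{4}\right)\right) + 1388\right) - 900 = \left(\left(1025 + \frac{132141}{1780}\right) + 1388\right) - 900 = \left(\frac{1956641}{1780} + 1388\right) - 900 = \frac{4427281}{1780} - 900 = \frac{2825281}{1780}$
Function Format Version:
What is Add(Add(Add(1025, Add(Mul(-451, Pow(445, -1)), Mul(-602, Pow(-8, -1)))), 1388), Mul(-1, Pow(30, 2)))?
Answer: Rational(2825281, 1780) ≈ 1587.2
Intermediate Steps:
Add(Add(Add(1025, Add(Mul(-451, Pow(445, -1)), Mul(-602, Pow(-8, -1)))), 1388), Mul(-1, Pow(30, 2))) = Add(Add(Add(1025, Add(Mul(-451, Rational(1, 445)), Mul(-602, Rational(-1, 8)))), 1388), Mul(-1, 900)) = Add(Add(Add(1025, Add(Rational(-451, 445), Rational(301, 4))), 1388), -900) = Add(Add(Add(1025, Rational(132141, 1780)), 1388), -900) = Add(Add(Rational(1956641, 1780), 1388), -900) = Add(Rational(4427281, 1780), -900) = Rational(2825281, 1780)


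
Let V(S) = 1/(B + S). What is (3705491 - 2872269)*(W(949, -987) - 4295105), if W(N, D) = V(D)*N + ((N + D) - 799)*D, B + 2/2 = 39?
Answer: -2890436286114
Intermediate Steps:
B = 38 (B = -1 + 39 = 38)
V(S) = 1/(38 + S)
W(N, D) = D*(-799 + D + N) + N/(38 + D) (W(N, D) = N/(38 + D) + ((N + D) - 799)*D = N/(38 + D) + ((D + N) - 799)*D = N/(38 + D) + (-799 + D + N)*D = N/(38 + D) + D*(-799 + D + N) = D*(-799 + D + N) + N/(38 + D))
(3705491 - 2872269)*(W(949, -987) - 4295105) = (3705491 - 2872269)*((949 - 987*(38 - 987)*(-799 - 987 + 949))/(38 - 987) - 4295105) = 833222*((949 - 987*(-949)*(-837))/(-949) - 4295105) = 833222*(-(949 - 783986931)/949 - 4295105) = 833222*(-1/949*(-783985982) - 4295105) = 833222*(826118 - 4295105) = 833222*(-3468987) = -2890436286114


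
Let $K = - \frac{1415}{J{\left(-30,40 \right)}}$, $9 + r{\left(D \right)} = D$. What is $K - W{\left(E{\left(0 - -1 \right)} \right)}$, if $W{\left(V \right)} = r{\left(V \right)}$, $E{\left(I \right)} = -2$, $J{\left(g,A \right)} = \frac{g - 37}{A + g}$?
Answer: $\frac{14887}{67} \approx 222.19$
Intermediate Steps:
$J{\left(g,A \right)} = \frac{-37 + g}{A + g}$
$r{\left(D \right)} = -9 + D$
$W{\left(V \right)} = -9 + V$
$K = \frac{14150}{67}$ ($K = - \frac{1415}{\frac{1}{40 - 30} \left(-37 - 30\right)} = - \frac{1415}{\frac{1}{10} \left(-67\right)} = - \frac{1415}{- \frac{67}{10}} = \left(-1415\right) \left(- \frac{10}{67}\right) = \frac{14150}{67} \approx 211.19$)
$K - W{\left(E{\left(0 - -1 \right)} \right)} = \frac{14150}{67} - \left(-9 - 2\right) = \frac{14150}{67} - -11 = \frac{14150}{67} + 11 = \frac{14887}{67}$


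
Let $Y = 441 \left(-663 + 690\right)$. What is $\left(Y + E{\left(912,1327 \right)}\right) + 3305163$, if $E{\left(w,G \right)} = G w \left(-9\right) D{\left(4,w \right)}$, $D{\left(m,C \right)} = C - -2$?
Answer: $-9951985554$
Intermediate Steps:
$D{\left(m,C \right)} = 2 + C$ ($D{\left(m,C \right)} = C + 2 = 2 + C$)
$E{\left(w,G \right)} = - 9 G w \left(2 + w\right)$ ($E{\left(w,G \right)} = G w \left(-9\right) \left(2 + w\right) = - 9 G w \left(2 + w\right)$)
$Y = 11907$ ($Y = 441 \cdot 27 = 11907$)
$\left(Y + E{\left(912,1327 \right)}\right) + 3305163 = \left(11907 - 11943 \cdot 912 \left(2 + 912\right)\right) + 3305163 = \left(11907 - 11943 \cdot 912 \cdot 914\right) + 3305163 = \left(11907 - 9955302624\right) + 3305163 = -9955290717 + 3305163 = -9951985554$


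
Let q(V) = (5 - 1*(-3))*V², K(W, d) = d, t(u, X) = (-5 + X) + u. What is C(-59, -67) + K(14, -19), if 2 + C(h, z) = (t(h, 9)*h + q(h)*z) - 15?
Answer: -1862607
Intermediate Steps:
t(u, X) = -5 + X + u
q(V) = 8*V² (q(V) = (5 + 3)*V² = 8*V²)
C(h, z) = -17 + h*(4 + h) + 8*z*h² (C(h, z) = -2 + (((-5 + 9 + h)*h + (8*h²)*z) - 15) = -2 + (((4 + h)*h + 8*z*h²) - 15) = -2 + ((h*(4 + h) + 8*z*h²) - 15) = -2 + (-15 + h*(4 + h) + 8*z*h²) = -17 + h*(4 + h) + 8*z*h²)
C(-59, -67) + K(14, -19) = (-17 - 59*(4 - 59) + 8*(-67)*(-59)²) - 19 = (-17 - 59*(-55) + 8*(-67)*3481) - 19 = (-17 + 3245 - 1865816) - 19 = -1862588 - 19 = -1862607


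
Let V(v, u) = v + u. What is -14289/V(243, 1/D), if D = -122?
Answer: -158478/2695 ≈ -58.804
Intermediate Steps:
V(v, u) = u + v
-14289/V(243, 1/D) = -14289/(1/(-122) + 243) = -14289/(-1/122 + 243) = -14289/29645/122 = -14289*122/29645 = -158478/2695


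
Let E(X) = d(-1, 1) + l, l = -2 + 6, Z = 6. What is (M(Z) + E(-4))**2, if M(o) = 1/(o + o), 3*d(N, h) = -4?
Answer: 121/16 ≈ 7.5625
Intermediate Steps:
d(N, h) = -4/3 (d(N, h) = (1/3)*(-4) = -4/3)
l = 4
M(o) = 1/(2*o)
E(X) = 8/3 (E(X) = -4/3 + 4 = 8/3)
(M(Z) + E(-4))**2 = ((1/2)/6 + 8/3)**2 = ((1/2)*(1/6) + 8/3)**2 = (1/12 + 8/3)**2 = (11/4)**2 = 121/16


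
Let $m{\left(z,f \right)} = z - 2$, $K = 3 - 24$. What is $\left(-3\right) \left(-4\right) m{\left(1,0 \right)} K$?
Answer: $252$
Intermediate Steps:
$K = -21$ ($K = 3 - 24 = -21$)
$m{\left(z,f \right)} = -2 + z$
$\left(-3\right) \left(-4\right) m{\left(1,0 \right)} K = \left(-3\right) \left(-4\right) \left(-2 + 1\right) \left(-21\right) = 12 \left(-1\right) \left(-21\right) = \left(-12\right) \left(-21\right) = 252$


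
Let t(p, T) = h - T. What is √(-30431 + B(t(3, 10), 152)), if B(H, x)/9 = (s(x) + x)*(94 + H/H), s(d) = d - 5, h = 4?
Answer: √225214 ≈ 474.57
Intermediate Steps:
s(d) = -5 + d
t(p, T) = 4 - T
B(H, x) = -4275 + 1710*x (B(H, x) = 9*(((-5 + x) + x)*(94 + H/H)) = 9*((-5 + 2*x)*(94 + 1)) = 9*((-5 + 2*x)*95) = 9*(-475 + 190*x) = -4275 + 1710*x)
√(-30431 + B(t(3, 10), 152)) = √(-30431 + (-4275 + 1710*152)) = √(-30431 + (-4275 + 259920)) = √(-30431 + 255645) = √225214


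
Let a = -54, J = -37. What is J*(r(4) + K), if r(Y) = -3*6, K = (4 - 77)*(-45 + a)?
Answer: -266733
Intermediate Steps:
K = 7227 (K = (4 - 77)*(-45 - 54) = -73*(-99) = 7227)
r(Y) = -18
J*(r(4) + K) = -37*(-18 + 7227) = -37*7209 = -266733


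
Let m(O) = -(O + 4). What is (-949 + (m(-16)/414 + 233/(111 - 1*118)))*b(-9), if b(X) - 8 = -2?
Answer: -948860/161 ≈ -5893.5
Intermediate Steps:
b(X) = 6 (b(X) = 8 - 2 = 6)
m(O) = -4 - O (m(O) = -(4 + O) = -4 - O)
(-949 + (m(-16)/414 + 233/(111 - 1*118)))*b(-9) = (-949 + ((-4 - 1*(-16))/414 + 233/(111 - 1*118)))*6 = (-949 + ((-4 + 16)*(1/414) + 233/(111 - 118)))*6 = (-949 + (12*(1/414) + 233/(-7)))*6 = (-949 + (2/69 + 233*(-⅐)))*6 = (-949 + (2/69 - 233/7))*6 = (-949 - 16063/483)*6 = -474430/483*6 = -948860/161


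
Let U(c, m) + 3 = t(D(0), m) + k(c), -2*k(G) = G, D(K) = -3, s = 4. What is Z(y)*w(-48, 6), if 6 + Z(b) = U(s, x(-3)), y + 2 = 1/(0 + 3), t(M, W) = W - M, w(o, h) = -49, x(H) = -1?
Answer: 441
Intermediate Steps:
k(G) = -G/2
U(c, m) = m - c/2 (U(c, m) = -3 + ((m - 1*(-3)) - c/2) = -3 + ((m + 3) - c/2) = -3 + ((3 + m) - c/2) = -3 + (3 + m - c/2) = m - c/2)
y = -5/3 (y = -2 + 1/(0 + 3) = -2 + 1/3 = -5/3 ≈ -1.6667)
Z(b) = -9 (Z(b) = -6 + (-1 - 1/2*4) = -6 + (-1 - 2) = -6 - 3 = -9)
Z(y)*w(-48, 6) = -9*(-49) = 441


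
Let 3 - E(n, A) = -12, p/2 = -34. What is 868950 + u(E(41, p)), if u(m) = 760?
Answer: 869710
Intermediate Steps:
p = -68 (p = 2*(-34) = -68)
E(n, A) = 15 (E(n, A) = 3 - 1*(-12) = 3 + 12 = 15)
868950 + u(E(41, p)) = 868950 + 760 = 869710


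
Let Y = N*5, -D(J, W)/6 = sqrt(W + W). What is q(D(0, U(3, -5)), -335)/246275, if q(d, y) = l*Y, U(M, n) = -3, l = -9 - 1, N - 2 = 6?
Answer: -16/9851 ≈ -0.0016242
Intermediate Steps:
N = 8 (N = 2 + 6 = 8)
l = -10
D(J, W) = -6*sqrt(2)*sqrt(W) (D(J, W) = -6*sqrt(W + W) = -6*sqrt(2)*sqrt(W))
Y = 40 (Y = 8*5 = 40)
q(d, y) = -400 (q(d, y) = -10*40 = -400)
q(D(0, U(3, -5)), -335)/246275 = -400/246275 = -400*1/246275 = -16/9851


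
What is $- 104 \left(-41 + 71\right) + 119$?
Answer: $-3001$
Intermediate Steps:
$- 104 \left(-41 + 71\right) + 119 = \left(-104\right) 30 + 119 = -3120 + 119 = -3001$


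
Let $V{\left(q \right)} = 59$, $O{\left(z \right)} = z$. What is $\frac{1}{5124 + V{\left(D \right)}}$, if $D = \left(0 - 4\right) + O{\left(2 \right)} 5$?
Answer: $\frac{1}{5183} \approx 0.00019294$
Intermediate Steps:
$D = 6$ ($D = \left(0 - 4\right) + 2 \cdot 5 = -4 + 10 = 6$)
$\frac{1}{5124 + V{\left(D \right)}} = \frac{1}{5124 + 59} = \frac{1}{5183}$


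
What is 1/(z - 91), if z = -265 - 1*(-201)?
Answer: -1/155 ≈ -0.0064516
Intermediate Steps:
z = -64 (z = -265 + 201 = -64)
1/(z - 91) = 1/(-64 - 91) = 1/(-155) = -1/155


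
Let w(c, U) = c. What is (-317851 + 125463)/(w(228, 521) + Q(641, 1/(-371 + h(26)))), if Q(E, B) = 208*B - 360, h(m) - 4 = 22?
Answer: 16593465/11437 ≈ 1450.9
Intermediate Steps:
h(m) = 26 (h(m) = 4 + 22 = 26)
Q(E, B) = -360 + 208*B
(-317851 + 125463)/(w(228, 521) + Q(641, 1/(-371 + h(26)))) = (-317851 + 125463)/(228 + (-360 + 208/(-371 + 26))) = -192388/(228 + (-360 + 208/(-345))) = -192388/(228 + (-360 + 208*(-1/345))) = -192388/(228 + (-360 - 208/345)) = -192388/(228 - 124408/345) = -192388/(-45748/345) = -192388*(-345/45748) = 16593465/11437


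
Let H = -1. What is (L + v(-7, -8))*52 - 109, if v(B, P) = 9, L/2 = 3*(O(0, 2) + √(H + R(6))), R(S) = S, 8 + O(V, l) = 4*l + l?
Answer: 983 + 312*√5 ≈ 1680.7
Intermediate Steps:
O(V, l) = -8 + 5*l (O(V, l) = -8 + (4*l + l) = -8 + 5*l)
L = 12 + 6*√5 (L = 2*(3*((-8 + 5*2) + √(-1 + 6))) = 2*(3*((-8 + 10) + √5)) = 2*(3*(2 + √5)) = 2*(6 + 3*√5) = 12 + 6*√5 ≈ 25.416)
(L + v(-7, -8))*52 - 109 = ((12 + 6*√5) + 9)*52 - 109 = (21 + 6*√5)*52 - 109 = (1092 + 312*√5) - 109 = 983 + 312*√5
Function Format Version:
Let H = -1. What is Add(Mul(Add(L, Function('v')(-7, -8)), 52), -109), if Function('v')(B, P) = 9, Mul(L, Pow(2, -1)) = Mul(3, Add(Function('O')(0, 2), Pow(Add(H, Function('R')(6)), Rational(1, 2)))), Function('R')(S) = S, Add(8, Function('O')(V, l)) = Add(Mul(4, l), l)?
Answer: Add(983, Mul(312, Pow(5, Rational(1, 2)))) ≈ 1680.7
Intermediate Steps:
Function('O')(V, l) = Add(-8, Mul(5, l)) (Function('O')(V, l) = Add(-8, Add(Mul(4, l), l)) = Add(-8, Mul(5, l)))
L = Add(12, Mul(6, Pow(5, Rational(1, 2)))) (L = Mul(2, Mul(3, Add(Add(-8, Mul(5, 2)), Pow(Add(-1, 6), Rational(1, 2))))) = Mul(2, Mul(3, Add(Add(-8, 10), Pow(5, Rational(1, 2))))) = Mul(2, Mul(3, Add(2, Pow(5, Rational(1, 2))))) = Mul(2, Add(6, Mul(3, Pow(5, Rational(1, 2))))) = Add(12, Mul(6, Pow(5, Rational(1, 2)))) ≈ 25.416)
Add(Mul(Add(L, Function('v')(-7, -8)), 52), -109) = Add(Mul(Add(Add(12, Mul(6, Pow(5, Rational(1, 2)))), 9), 52), -109) = Add(Mul(Add(21, Mul(6, Pow(5, Rational(1, 2)))), 52), -109) = Add(Add(1092, Mul(312, Pow(5, Rational(1, 2)))), -109) = Add(983, Mul(312, Pow(5, Rational(1, 2))))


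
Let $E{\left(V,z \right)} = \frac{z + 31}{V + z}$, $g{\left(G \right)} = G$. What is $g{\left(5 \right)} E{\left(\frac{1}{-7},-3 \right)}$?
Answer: $- \frac{490}{11} \approx -44.545$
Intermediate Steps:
$E{\left(V,z \right)} = \frac{31 + z}{V + z}$
$g{\left(5 \right)} E{\left(\frac{1}{-7},-3 \right)} = 5 \frac{31 - 3}{\frac{1}{-7} - 3} = 5 \frac{1}{- \frac{1}{7} - 3} \cdot 28 = 5 \frac{1}{- \frac{22}{7}} \cdot 28 = 5 \left(\left(- \frac{7}{22}\right) 28\right) = 5 \left(- \frac{98}{11}\right) = - \frac{490}{11}$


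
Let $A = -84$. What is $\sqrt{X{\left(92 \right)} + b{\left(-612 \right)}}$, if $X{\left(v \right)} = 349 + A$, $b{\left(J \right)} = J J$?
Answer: $\sqrt{374809} \approx 612.22$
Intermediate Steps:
$b{\left(J \right)} = J^{2}$
$X{\left(v \right)} = 265$ ($X{\left(v \right)} = 349 - 84 = 265$)
$\sqrt{X{\left(92 \right)} + b{\left(-612 \right)}} = \sqrt{265 + \left(-612\right)^{2}} = \sqrt{265 + 374544} = \sqrt{374809}$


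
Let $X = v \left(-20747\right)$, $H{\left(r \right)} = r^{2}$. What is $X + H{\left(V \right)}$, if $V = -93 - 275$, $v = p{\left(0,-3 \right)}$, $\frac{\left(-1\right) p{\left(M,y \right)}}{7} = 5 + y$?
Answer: $425882$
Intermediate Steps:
$p{\left(M,y \right)} = -35 - 7 y$ ($p{\left(M,y \right)} = - 7 \left(5 + y\right) = -35 - 7 y$)
$v = -14$ ($v = -35 - -21 = -35 + 21 = -14$)
$V = -368$
$X = 290458$ ($X = \left(-14\right) \left(-20747\right) = 290458$)
$X + H{\left(V \right)} = 290458 + \left(-368\right)^{2} = 290458 + 135424 = 425882$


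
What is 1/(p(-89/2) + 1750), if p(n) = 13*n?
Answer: 2/2343 ≈ 0.00085361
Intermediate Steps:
1/(p(-89/2) + 1750) = 1/(13*(-89/2) + 1750) = 1/(-1157/2 + 1750) = 1/(2343/2) = 2/2343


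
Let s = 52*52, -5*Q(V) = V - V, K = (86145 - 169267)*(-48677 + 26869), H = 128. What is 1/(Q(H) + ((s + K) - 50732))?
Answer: 1/1812676548 ≈ 5.5167e-10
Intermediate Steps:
K = 1812724576 (K = -83122*(-21808) = 1812724576)
Q(V) = 0 (Q(V) = -(V - V)/5 = -⅕*0 = 0)
s = 2704
1/(Q(H) + ((s + K) - 50732)) = 1/(0 + ((2704 + 1812724576) - 50732)) = 1/(0 + (1812727280 - 50732)) = 1/(0 + 1812676548) = 1/1812676548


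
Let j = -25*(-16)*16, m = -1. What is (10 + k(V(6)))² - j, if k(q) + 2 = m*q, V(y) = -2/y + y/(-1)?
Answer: -55751/9 ≈ -6194.6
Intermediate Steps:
V(y) = -y - 2/y (V(y) = -2/y + y*(-1) = -2/y - y = -y - 2/y)
k(q) = -2 - q
j = 6400 (j = 400*16 = 6400)
(10 + k(V(6)))² - j = (10 + (-2 - (-1*6 - 2/6)))² - 1*6400 = (10 + (-2 - (-6 - 2*⅙)))² - 6400 = (10 + (-2 - (-6 - ⅓)))² - 6400 = (10 + (-2 - 1*(-19/3)))² - 6400 = (10 + (-2 + 19/3))² - 6400 = (10 + 13/3)² - 6400 = (43/3)² - 6400 = 1849/9 - 6400 = -55751/9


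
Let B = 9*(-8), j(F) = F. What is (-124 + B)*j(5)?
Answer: -980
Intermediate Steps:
B = -72
(-124 + B)*j(5) = (-124 - 72)*5 = -196*5 = -980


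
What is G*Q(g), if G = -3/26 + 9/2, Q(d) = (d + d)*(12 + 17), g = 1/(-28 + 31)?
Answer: 1102/13 ≈ 84.769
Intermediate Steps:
g = 1/3 ≈ 0.33333
Q(d) = 58*d (Q(d) = (2*d)*29 = 58*d)
G = 57/13 (G = -3*1/26 + 9*(1/2) = -3/26 + 9/2 = 57/13 ≈ 4.3846)
G*Q(g) = 57*(58*(1/3))/13 = (57/13)*(58/3) = 1102/13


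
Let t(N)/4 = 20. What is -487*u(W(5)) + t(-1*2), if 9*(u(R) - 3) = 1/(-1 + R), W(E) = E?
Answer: -50203/36 ≈ -1394.5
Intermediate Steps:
u(R) = 3 + 1/(9*(-1 + R))
t(N) = 80 (t(N) = 4*20 = 80)
-487*u(W(5)) + t(-1*2) = -487*(-26 + 27*5)/(9*(-1 + 5)) + 80 = -487*(-26 + 135)/(9*4) + 80 = -487*109/(9*4) + 80 = -487*109/36 + 80 = -53083/36 + 80 = -50203/36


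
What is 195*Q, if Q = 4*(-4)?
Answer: -3120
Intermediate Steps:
Q = -16
195*Q = 195*(-16) = -3120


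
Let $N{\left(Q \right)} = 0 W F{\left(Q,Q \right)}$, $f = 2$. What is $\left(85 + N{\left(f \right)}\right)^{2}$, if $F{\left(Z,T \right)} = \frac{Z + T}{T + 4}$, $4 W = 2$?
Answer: $7225$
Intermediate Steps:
$W = \frac{1}{2}$ ($W = \frac{1}{4} \cdot 2 = \frac{1}{2} \approx 0.5$)
$F{\left(Z,T \right)} = \frac{T + Z}{4 + T}$
$N{\left(Q \right)} = 0$ ($N{\left(Q \right)} = 0 \cdot \frac{1}{2} \frac{Q + Q}{4 + Q} = 0 \frac{2 Q}{4 + Q} = 0$)
$\left(85 + N{\left(f \right)}\right)^{2} = \left(85 + 0\right)^{2} = 85^{2} = 7225$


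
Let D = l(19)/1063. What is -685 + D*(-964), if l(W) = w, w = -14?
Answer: -714659/1063 ≈ -672.30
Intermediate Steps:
l(W) = -14
D = -14/1063 ≈ -0.013170
-685 + D*(-964) = -685 - 14/1063*(-964) = -685 + 13496/1063 = -714659/1063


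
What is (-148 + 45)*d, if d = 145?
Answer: -14935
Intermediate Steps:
(-148 + 45)*d = (-148 + 45)*145 = -103*145 = -14935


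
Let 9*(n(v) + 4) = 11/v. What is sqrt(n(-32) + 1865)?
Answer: sqrt(1071914)/24 ≈ 43.139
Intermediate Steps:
n(v) = -4 + 11/(9*v) (n(v) = -4 + (11/v)/9 = -4 + 11/(9*v))
sqrt(n(-32) + 1865) = sqrt((-4 + (11/9)/(-32)) + 1865) = sqrt((-4 + (11/9)*(-1/32)) + 1865) = sqrt((-4 - 11/288) + 1865) = sqrt(-1163/288 + 1865) = sqrt(535957/288) = sqrt(1071914)/24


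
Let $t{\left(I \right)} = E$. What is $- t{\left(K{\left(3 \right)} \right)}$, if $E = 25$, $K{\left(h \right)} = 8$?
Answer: $-25$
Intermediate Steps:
$t{\left(I \right)} = 25$
$- t{\left(K{\left(3 \right)} \right)} = \left(-1\right) 25 = -25$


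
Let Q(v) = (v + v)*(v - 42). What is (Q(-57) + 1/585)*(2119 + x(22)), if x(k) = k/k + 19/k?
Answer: 102685742983/4290 ≈ 2.3936e+7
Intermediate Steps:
Q(v) = 2*v*(-42 + v) (Q(v) = (2*v)*(-42 + v) = 2*v*(-42 + v))
x(k) = 1 + 19/k
(Q(-57) + 1/585)*(2119 + x(22)) = (2*(-57)*(-42 - 57) + 1/585)*(2119 + (19 + 22)/22) = (2*(-57)*(-99) + 1/585)*(2119 + (1/22)*41) = (11286 + 1/585)*(2119 + 41/22) = (6602311/585)*(46659/22) = 102685742983/4290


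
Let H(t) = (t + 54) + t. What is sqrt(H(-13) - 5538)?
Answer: I*sqrt(5510) ≈ 74.229*I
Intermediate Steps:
H(t) = 54 + 2*t (H(t) = (54 + t) + t = 54 + 2*t)
sqrt(H(-13) - 5538) = sqrt((54 + 2*(-13)) - 5538) = sqrt((54 - 26) - 5538) = sqrt(28 - 5538) = sqrt(-5510) = I*sqrt(5510)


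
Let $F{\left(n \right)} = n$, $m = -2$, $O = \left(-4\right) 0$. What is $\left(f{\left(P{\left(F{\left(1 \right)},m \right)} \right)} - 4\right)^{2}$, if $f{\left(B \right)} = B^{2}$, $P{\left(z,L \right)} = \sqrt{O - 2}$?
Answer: $36$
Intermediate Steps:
$O = 0$
$P{\left(z,L \right)} = i \sqrt{2}$ ($P{\left(z,L \right)} = \sqrt{0 - 2} = \sqrt{-2} = i \sqrt{2}$)
$\left(f{\left(P{\left(F{\left(1 \right)},m \right)} \right)} - 4\right)^{2} = \left(\left(i \sqrt{2}\right)^{2} - 4\right)^{2} = \left(-2 - 4\right)^{2} = \left(-6\right)^{2} = 36$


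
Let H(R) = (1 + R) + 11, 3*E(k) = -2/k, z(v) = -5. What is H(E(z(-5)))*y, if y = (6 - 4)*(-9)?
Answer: -1092/5 ≈ -218.40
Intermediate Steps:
E(k) = -2/(3*k) (E(k) = (-2/k)/3 = -2/(3*k))
H(R) = 12 + R
y = -18 (y = 2*(-9) = -18)
H(E(z(-5)))*y = (12 - ⅔/(-5))*(-18) = (12 - ⅔*(-⅕))*(-18) = (12 + 2/15)*(-18) = (182/15)*(-18) = -1092/5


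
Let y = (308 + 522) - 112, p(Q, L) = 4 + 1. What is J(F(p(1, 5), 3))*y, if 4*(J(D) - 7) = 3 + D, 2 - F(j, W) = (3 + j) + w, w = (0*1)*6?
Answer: 8975/2 ≈ 4487.5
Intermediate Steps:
w = 0 (w = 0*6 = 0)
p(Q, L) = 5
F(j, W) = -1 - j (F(j, W) = 2 - ((3 + j) + 0) = 2 - (3 + j) = 2 + (-3 - j) = -1 - j)
J(D) = 31/4 + D/4 (J(D) = 7 + (3 + D)/4 = 7 + (3/4 + D/4) = 31/4 + D/4)
y = 718 (y = 830 - 112 = 718)
J(F(p(1, 5), 3))*y = (31/4 + (-1 - 1*5)/4)*718 = (31/4 + (-1 - 5)/4)*718 = (31/4 + (1/4)*(-6))*718 = (31/4 - 3/2)*718 = (25/4)*718 = 8975/2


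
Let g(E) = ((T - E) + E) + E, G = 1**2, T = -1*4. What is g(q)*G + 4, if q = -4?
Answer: -4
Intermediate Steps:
T = -4
G = 1
g(E) = -4 + E (g(E) = ((-4 - E) + E) + E = -4 + E)
g(q)*G + 4 = (-4 - 4)*1 + 4 = -8*1 + 4 = -8 + 4 = -4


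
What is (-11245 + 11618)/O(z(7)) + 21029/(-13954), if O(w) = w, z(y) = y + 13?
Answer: 2392131/139540 ≈ 17.143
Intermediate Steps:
z(y) = 13 + y
(-11245 + 11618)/O(z(7)) + 21029/(-13954) = (-11245 + 11618)/(13 + 7) + 21029/(-13954) = 373/20 + 21029*(-1/13954) = 373*(1/20) - 21029/13954 = 373/20 - 21029/13954 = 2392131/139540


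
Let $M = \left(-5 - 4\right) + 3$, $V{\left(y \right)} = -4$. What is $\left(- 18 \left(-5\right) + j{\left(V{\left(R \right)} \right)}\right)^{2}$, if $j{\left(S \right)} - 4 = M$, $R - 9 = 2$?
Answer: $7744$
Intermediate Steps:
$R = 11$ ($R = 9 + 2 = 11$)
$M = -6$ ($M = -9 + 3 = -6$)
$j{\left(S \right)} = -2$ ($j{\left(S \right)} = 4 - 6 = -2$)
$\left(- 18 \left(-5\right) + j{\left(V{\left(R \right)} \right)}\right)^{2} = \left(- 18 \left(-5\right) - 2\right)^{2} = \left(\left(-1\right) \left(-90\right) - 2\right)^{2} = \left(90 - 2\right)^{2} = 88^{2} = 7744$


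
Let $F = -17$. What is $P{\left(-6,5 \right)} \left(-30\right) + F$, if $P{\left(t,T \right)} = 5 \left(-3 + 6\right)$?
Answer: $-467$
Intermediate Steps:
$P{\left(t,T \right)} = 15$ ($P{\left(t,T \right)} = 5 \cdot 3 = 15$)
$P{\left(-6,5 \right)} \left(-30\right) + F = 15 \left(-30\right) - 17 = -450 - 17 = -467$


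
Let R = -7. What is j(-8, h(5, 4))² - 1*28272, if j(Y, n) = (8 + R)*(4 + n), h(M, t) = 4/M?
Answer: -706224/25 ≈ -28249.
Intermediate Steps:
j(Y, n) = 4 + n (j(Y, n) = (8 - 7)*(4 + n) = 1*(4 + n) = 4 + n)
j(-8, h(5, 4))² - 1*28272 = (4 + 4/5)² - 1*28272 = (4 + 4*(⅕))² - 28272 = (4 + ⅘)² - 28272 = (24/5)² - 28272 = 576/25 - 28272 = -706224/25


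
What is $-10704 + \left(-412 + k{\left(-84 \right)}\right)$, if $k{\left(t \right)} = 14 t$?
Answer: $-12292$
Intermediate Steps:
$-10704 + \left(-412 + k{\left(-84 \right)}\right) = -10704 + \left(-412 + 14 \left(-84\right)\right) = -10704 - 1588 = -12292$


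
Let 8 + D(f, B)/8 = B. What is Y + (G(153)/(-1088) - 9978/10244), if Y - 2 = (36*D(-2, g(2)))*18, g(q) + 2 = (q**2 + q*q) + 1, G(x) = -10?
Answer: -7220823691/1393184 ≈ -5183.0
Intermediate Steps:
g(q) = -1 + 2*q**2 (g(q) = -2 + ((q**2 + q*q) + 1) = -2 + ((q**2 + q**2) + 1) = -2 + (2*q**2 + 1) = -2 + (1 + 2*q**2) = -1 + 2*q**2)
D(f, B) = -64 + 8*B
Y = -5182 (Y = 2 + (36*(-64 + 8*(-1 + 2*2**2)))*18 = 2 + (36*(-64 + 8*(-1 + 2*4)))*18 = 2 + (36*(-64 + 8*(-1 + 8)))*18 = 2 + (36*(-64 + 8*7))*18 = 2 + (36*(-64 + 56))*18 = 2 + (36*(-8))*18 = 2 - 288*18 = 2 - 5184 = -5182)
Y + (G(153)/(-1088) - 9978/10244) = -5182 + (-10/(-1088) - 9978/10244) = -5182 + (-10*(-1/1088) - 9978*1/10244) = -5182 + (5/544 - 4989/5122) = -5182 - 1344203/1393184 = -7220823691/1393184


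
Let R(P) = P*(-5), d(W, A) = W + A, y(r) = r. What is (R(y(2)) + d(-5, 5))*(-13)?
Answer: 130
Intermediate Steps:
d(W, A) = A + W
R(P) = -5*P
(R(y(2)) + d(-5, 5))*(-13) = (-5*2 + (5 - 5))*(-13) = (-10 + 0)*(-13) = -10*(-13) = 130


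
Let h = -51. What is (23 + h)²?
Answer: 784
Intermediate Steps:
(23 + h)² = (23 - 51)² = (-28)² = 784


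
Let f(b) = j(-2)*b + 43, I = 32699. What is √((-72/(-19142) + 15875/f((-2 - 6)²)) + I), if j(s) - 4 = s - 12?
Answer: 4*√66669088154055285/5713887 ≈ 180.76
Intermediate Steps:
j(s) = -8 + s (j(s) = 4 + (s - 12) = 4 + (-12 + s) = -8 + s)
f(b) = 43 - 10*b (f(b) = (-8 - 2)*b + 43 = -10*b + 43 = 43 - 10*b)
√((-72/(-19142) + 15875/f((-2 - 6)²)) + I) = √((-72/(-19142) + 15875/(43 - 10*(-2 - 6)²)) + 32699) = √((-72*(-1/19142) + 15875/(43 - 10*(-8)²)) + 32699) = √((36/9571 + 15875/(43 - 10*64)) + 32699) = √((36/9571 + 15875/(43 - 640)) + 32699) = √((36/9571 + 15875/(-597)) + 32699) = √((36/9571 + 15875*(-1/597)) + 32699) = √((36/9571 - 15875/597) + 32699) = √(-151918133/5713887 + 32699) = √(186686472880/5713887) = 4*√66669088154055285/5713887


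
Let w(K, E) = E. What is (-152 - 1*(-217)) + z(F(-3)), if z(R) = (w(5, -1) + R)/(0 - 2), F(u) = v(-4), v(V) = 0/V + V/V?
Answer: 65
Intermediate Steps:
v(V) = 1 (v(V) = 0 + 1 = 1)
F(u) = 1
z(R) = 1/2 - R/2 (z(R) = (-1 + R)/(0 - 2) = (-1 + R)/(-2) = (-1 + R)*(-1/2) = 1/2 - R/2)
(-152 - 1*(-217)) + z(F(-3)) = (-152 - 1*(-217)) + (1/2 - 1/2*1) = (-152 + 217) + (1/2 - 1/2) = 65 + 0 = 65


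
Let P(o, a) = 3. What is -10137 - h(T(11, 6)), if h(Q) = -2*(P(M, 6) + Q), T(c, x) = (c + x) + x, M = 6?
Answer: -10085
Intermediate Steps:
T(c, x) = c + 2*x
h(Q) = -6 - 2*Q (h(Q) = -2*(3 + Q) = -6 - 2*Q)
-10137 - h(T(11, 6)) = -10137 - (-6 - 2*(11 + 2*6)) = -10137 - (-6 - 2*(11 + 12)) = -10137 - (-6 - 2*23) = -10137 - (-6 - 46) = -10137 - 1*(-52) = -10137 + 52 = -10085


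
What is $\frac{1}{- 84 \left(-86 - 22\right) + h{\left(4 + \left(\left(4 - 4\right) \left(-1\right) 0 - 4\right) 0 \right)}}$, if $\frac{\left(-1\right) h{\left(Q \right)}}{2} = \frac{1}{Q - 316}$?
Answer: $\frac{156}{1415233} \approx 0.00011023$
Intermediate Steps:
$h{\left(Q \right)} = - \frac{2}{-316 + Q}$ ($h{\left(Q \right)} = - \frac{2}{Q - 316} = - \frac{2}{-316 + Q}$)
$\frac{1}{- 84 \left(-86 - 22\right) + h{\left(4 + \left(\left(4 - 4\right) \left(-1\right) 0 - 4\right) 0 \right)}} = \frac{1}{- 84 \left(-86 - 22\right) - \frac{2}{-316 + \left(4 + \left(\left(4 - 4\right) \left(-1\right) 0 - 4\right) 0\right)}} = \frac{1}{\left(-84\right) \left(-108\right) - \frac{2}{-316 + \left(4 + \left(0 \left(-1\right) 0 - 4\right) 0\right)}} = \frac{1}{9072 - \frac{2}{-316 + \left(4 + \left(0 \cdot 0 - 4\right) 0\right)}} = \frac{1}{9072 - \frac{2}{-316 + \left(4 + \left(0 - 4\right) 0\right)}} = \frac{1}{9072 - \frac{2}{-316 + \left(4 - 0\right)}} = \frac{1}{9072 - \frac{2}{-316 + \left(4 + 0\right)}} = \frac{1}{9072 - \frac{2}{-316 + 4}} = \frac{1}{9072 - \frac{2}{-312}} = \frac{1}{9072 - - \frac{1}{156}} = \frac{1}{9072 + \frac{1}{156}} = \frac{1}{\frac{1415233}{156}} = \frac{156}{1415233}$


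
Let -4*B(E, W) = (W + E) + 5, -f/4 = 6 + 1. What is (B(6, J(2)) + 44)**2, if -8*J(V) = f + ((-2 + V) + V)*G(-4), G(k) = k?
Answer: 103041/64 ≈ 1610.0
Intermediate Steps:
f = -28 (f = -4*(6 + 1) = -4*7 = -28)
J(V) = 5/2 + V (J(V) = -(-28 + ((-2 + V) + V)*(-4))/8 = -(-28 + (-2 + 2*V)*(-4))/8 = -(-28 + (8 - 8*V))/8 = -(-20 - 8*V)/8 = 5/2 + V)
B(E, W) = -5/4 - E/4 - W/4 (B(E, W) = -((W + E) + 5)/4 = -((E + W) + 5)/4 = -(5 + E + W)/4 = -5/4 - E/4 - W/4)
(B(6, J(2)) + 44)**2 = ((-5/4 - 1/4*6 - (5/2 + 2)/4) + 44)**2 = ((-5/4 - 3/2 - 1/4*9/2) + 44)**2 = ((-5/4 - 3/2 - 9/8) + 44)**2 = (-31/8 + 44)**2 = (321/8)**2 = 103041/64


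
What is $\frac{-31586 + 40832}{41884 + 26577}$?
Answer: $\frac{9246}{68461} \approx 0.13506$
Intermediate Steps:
$\frac{-31586 + 40832}{41884 + 26577} = \frac{9246}{68461}$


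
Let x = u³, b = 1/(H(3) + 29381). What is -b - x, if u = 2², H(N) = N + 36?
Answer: -1882881/29420 ≈ -64.000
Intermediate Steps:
H(N) = 36 + N
b = 1/29420 (b = 1/((36 + 3) + 29381) = 1/(39 + 29381) = 1/29420 ≈ 3.3990e-5)
u = 4
x = 64 (x = 4³ = 64)
-b - x = -1*1/29420 - 1*64 = -1/29420 - 64 = -1882881/29420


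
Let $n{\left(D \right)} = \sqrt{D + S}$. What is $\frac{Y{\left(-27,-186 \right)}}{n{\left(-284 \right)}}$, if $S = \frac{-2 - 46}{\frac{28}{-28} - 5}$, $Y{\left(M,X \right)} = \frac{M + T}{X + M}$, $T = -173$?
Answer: $- \frac{100 i \sqrt{69}}{14697} \approx - 0.056519 i$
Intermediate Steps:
$Y{\left(M,X \right)} = \frac{-173 + M}{M + X}$ ($Y{\left(M,X \right)} = \frac{M - 173}{X + M} = \frac{-173 + M}{M + X}$)
$S = 8$ ($S = - \frac{48}{28 \left(- \frac{1}{28}\right) - 5} = - \frac{48}{-1 - 5} = - \frac{48}{-6} = \left(-48\right) \left(- \frac{1}{6}\right) = 8$)
$n{\left(D \right)} = \sqrt{8 + D}$ ($n{\left(D \right)} = \sqrt{D + 8} = \sqrt{8 + D}$)
$\frac{Y{\left(-27,-186 \right)}}{n{\left(-284 \right)}} = \frac{\frac{1}{-27 - 186} \left(-173 - 27\right)}{\sqrt{8 - 284}} = \frac{\frac{1}{-213} \left(-200\right)}{\sqrt{-276}} = \frac{\left(- \frac{1}{213}\right) \left(-200\right)}{2 i \sqrt{69}} = \frac{200 \left(- \frac{i \sqrt{69}}{138}\right)}{213} = - \frac{100 i \sqrt{69}}{14697}$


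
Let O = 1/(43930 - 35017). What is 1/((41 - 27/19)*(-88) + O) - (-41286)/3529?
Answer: 24350986230771/2081498314901 ≈ 11.699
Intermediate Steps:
O = 1/8913 ≈ 0.00011220
1/((41 - 27/19)*(-88) + O) - (-41286)/3529 = 1/((41 - 27/19)*(-88) + 1/8913) - (-41286)/3529 = 1/((41 - 27*1/19)*(-88) + 1/8913) - (-41286)/3529 = 1/((41 - 27/19)*(-88) + 1/8913) - 1*(-41286/3529) = 1/((752/19)*(-88) + 1/8913) + 41286/3529 = 1/(-66176/19 + 1/8913) + 41286/3529 = 1/(-589826669/169347) + 41286/3529 = -169347/589826669 + 41286/3529 = 24350986230771/2081498314901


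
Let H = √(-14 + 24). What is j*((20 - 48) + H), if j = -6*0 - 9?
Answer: 252 - 9*√10 ≈ 223.54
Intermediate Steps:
j = -9 (j = 0 - 9 = -9)
H = √10 ≈ 3.1623
j*((20 - 48) + H) = -9*((20 - 48) + √10) = -9*(-28 + √10) = 252 - 9*√10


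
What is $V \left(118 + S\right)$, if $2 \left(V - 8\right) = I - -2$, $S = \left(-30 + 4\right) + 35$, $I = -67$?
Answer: $- \frac{6223}{2} \approx -3111.5$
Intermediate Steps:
$S = 9$ ($S = -26 + 35 = 9$)
$V = - \frac{49}{2}$ ($V = 8 + \frac{-67 - -2}{2} = 8 + \frac{-67 + 2}{2} = 8 + \frac{1}{2} \left(-65\right) = 8 - \frac{65}{2} = - \frac{49}{2} \approx -24.5$)
$V \left(118 + S\right) = - \frac{49 \left(118 + 9\right)}{2} = \left(- \frac{49}{2}\right) 127 = - \frac{6223}{2}$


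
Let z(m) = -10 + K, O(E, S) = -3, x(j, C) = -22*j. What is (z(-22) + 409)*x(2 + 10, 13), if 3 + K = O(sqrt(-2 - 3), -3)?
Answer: -103752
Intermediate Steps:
K = -6 (K = -3 - 3 = -6)
z(m) = -16 (z(m) = -10 - 6 = -16)
(z(-22) + 409)*x(2 + 10, 13) = (-16 + 409)*(-22*(2 + 10)) = 393*(-22*12) = 393*(-264) = -103752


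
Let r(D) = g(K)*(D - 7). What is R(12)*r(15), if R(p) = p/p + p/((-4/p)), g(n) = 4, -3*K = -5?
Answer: -1120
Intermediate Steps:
K = 5/3 (K = -⅓*(-5) = 5/3 ≈ 1.6667)
R(p) = 1 - p²/4 (R(p) = 1 + p*(-p/4) = 1 - p²/4)
r(D) = -28 + 4*D (r(D) = 4*(D - 7) = 4*(-7 + D) = -28 + 4*D)
R(12)*r(15) = (1 - ¼*12²)*(-28 + 4*15) = (1 - ¼*144)*(-28 + 60) = (1 - 36)*32 = -35*32 = -1120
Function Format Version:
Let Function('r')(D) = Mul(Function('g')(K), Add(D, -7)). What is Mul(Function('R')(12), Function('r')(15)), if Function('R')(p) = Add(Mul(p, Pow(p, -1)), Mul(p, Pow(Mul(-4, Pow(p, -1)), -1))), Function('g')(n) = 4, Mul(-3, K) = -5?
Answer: -1120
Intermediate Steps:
K = Rational(5, 3) (K = Mul(Rational(-1, 3), -5) = Rational(5, 3) ≈ 1.6667)
Function('R')(p) = Add(1, Mul(Rational(-1, 4), Pow(p, 2))) (Function('R')(p) = Add(1, Mul(p, Mul(Rational(-1, 4), p))) = Add(1, Mul(Rational(-1, 4), Pow(p, 2))))
Function('r')(D) = Add(-28, Mul(4, D)) (Function('r')(D) = Mul(4, Add(D, -7)) = Mul(4, Add(-7, D)) = Add(-28, Mul(4, D)))
Mul(Function('R')(12), Function('r')(15)) = Mul(Add(1, Mul(Rational(-1, 4), Pow(12, 2))), Add(-28, Mul(4, 15))) = Mul(Add(1, Mul(Rational(-1, 4), 144)), Add(-28, 60)) = Mul(Add(1, -36), 32) = Mul(-35, 32) = -1120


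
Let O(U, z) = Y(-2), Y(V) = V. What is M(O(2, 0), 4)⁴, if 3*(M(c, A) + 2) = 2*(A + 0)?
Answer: 16/81 ≈ 0.19753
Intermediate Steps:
O(U, z) = -2
M(c, A) = -2 + 2*A/3 (M(c, A) = -2 + (2*(A + 0))/3 = -2 + (2*A)/3 = -2 + 2*A/3)
M(O(2, 0), 4)⁴ = (-2 + (⅔)*4)⁴ = (-2 + 8/3)⁴ = (⅔)⁴ = 16/81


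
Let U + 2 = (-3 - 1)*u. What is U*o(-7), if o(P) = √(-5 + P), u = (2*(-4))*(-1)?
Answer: -68*I*√3 ≈ -117.78*I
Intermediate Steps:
u = 8 (u = -8*(-1) = 8)
U = -34 (U = -2 + (-3 - 1)*8 = -2 - 4*8 = -2 - 32 = -34)
U*o(-7) = -34*√(-5 - 7) = -68*I*√3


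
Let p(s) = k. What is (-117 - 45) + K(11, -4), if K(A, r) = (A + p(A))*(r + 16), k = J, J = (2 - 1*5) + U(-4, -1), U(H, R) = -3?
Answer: -102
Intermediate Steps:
J = -6 (J = (2 - 1*5) - 3 = (2 - 5) - 3 = -3 - 3 = -6)
k = -6
p(s) = -6
K(A, r) = (-6 + A)*(16 + r) (K(A, r) = (A - 6)*(r + 16) = (-6 + A)*(16 + r))
(-117 - 45) + K(11, -4) = (-117 - 45) + (-96 - 6*(-4) + 16*11 + 11*(-4)) = -162 + (-96 + 24 + 176 - 44) = -162 + 60 = -102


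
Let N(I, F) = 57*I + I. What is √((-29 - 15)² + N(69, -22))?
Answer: √5938 ≈ 77.058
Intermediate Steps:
N(I, F) = 58*I
√((-29 - 15)² + N(69, -22)) = √((-29 - 15)² + 58*69) = √((-44)² + 4002) = √(1936 + 4002) = √5938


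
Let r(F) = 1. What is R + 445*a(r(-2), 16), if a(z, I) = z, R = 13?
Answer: 458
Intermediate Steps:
R + 445*a(r(-2), 16) = 13 + 445*1 = 13 + 445 = 458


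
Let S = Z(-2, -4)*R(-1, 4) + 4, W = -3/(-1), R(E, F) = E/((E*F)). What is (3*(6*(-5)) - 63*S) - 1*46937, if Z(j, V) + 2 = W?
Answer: -189179/4 ≈ -47295.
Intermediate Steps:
R(E, F) = 1/F (R(E, F) = E*(1/(E*F)) = 1/F)
W = 3 (W = -3*(-1) = 3)
Z(j, V) = 1 (Z(j, V) = -2 + 3 = 1)
S = 17/4 (S = 1/4 + 4 = 1*(¼) + 4 = ¼ + 4 = 17/4 ≈ 4.2500)
(3*(6*(-5)) - 63*S) - 1*46937 = (3*(6*(-5)) - 63*17/4) - 1*46937 = (3*(-30) - 1071/4) - 46937 = (-90 - 1071/4) - 46937 = -1431/4 - 46937 = -189179/4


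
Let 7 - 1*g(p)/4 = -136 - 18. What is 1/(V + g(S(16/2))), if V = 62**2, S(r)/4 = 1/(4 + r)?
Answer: 1/4488 ≈ 0.00022282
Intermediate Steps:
S(r) = 4/(4 + r)
g(p) = 644 (g(p) = 28 - 4*(-136 - 18) = 28 - 4*(-154) = 28 + 616 = 644)
V = 3844
1/(V + g(S(16/2))) = 1/(3844 + 644) = 1/4488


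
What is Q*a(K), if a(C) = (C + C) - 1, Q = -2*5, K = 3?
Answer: -50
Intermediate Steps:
Q = -10
a(C) = -1 + 2*C (a(C) = 2*C - 1 = -1 + 2*C)
Q*a(K) = -10*(-1 + 2*3) = -10*(-1 + 6) = -10*5 = -50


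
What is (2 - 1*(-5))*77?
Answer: 539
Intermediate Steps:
(2 - 1*(-5))*77 = (2 + 5)*77 = 7*77 = 539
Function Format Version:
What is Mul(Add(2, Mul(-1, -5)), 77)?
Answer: 539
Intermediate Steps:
Mul(Add(2, Mul(-1, -5)), 77) = Mul(Add(2, 5), 77) = Mul(7, 77) = 539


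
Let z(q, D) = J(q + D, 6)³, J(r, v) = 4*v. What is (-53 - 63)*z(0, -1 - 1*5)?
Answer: -1603584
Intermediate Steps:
z(q, D) = 13824 (z(q, D) = (4*6)³ = 24³ = 13824)
(-53 - 63)*z(0, -1 - 1*5) = (-53 - 63)*13824 = -116*13824 = -1603584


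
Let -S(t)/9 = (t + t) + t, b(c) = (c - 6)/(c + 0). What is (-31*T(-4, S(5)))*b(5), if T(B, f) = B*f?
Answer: 3348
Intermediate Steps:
b(c) = (-6 + c)/c
S(t) = -27*t (S(t) = -9*((t + t) + t) = -9*(2*t + t) = -27*t)
(-31*T(-4, S(5)))*b(5) = (-(-124)*(-27*5))*((-6 + 5)/5) = (-(-124)*(-135))*((1/5)*(-1)) = -31*540*(-1/5) = -16740*(-1/5) = 3348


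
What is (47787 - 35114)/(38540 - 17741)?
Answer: 12673/20799 ≈ 0.60931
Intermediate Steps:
(47787 - 35114)/(38540 - 17741) = 12673/20799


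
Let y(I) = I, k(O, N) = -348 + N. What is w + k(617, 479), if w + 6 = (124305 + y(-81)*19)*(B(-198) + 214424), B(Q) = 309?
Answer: 26361911603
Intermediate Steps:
w = 26361911472 (w = -6 + (124305 - 81*19)*(309 + 214424) = -6 + (124305 - 1539)*214733 = -6 + 122766*214733 = -6 + 26361911478 = 26361911472)
w + k(617, 479) = 26361911472 + (-348 + 479) = 26361911472 + 131 = 26361911603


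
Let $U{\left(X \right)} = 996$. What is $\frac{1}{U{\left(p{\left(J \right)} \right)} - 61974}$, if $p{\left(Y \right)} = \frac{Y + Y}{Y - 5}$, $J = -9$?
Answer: $- \frac{1}{60978} \approx -1.6399 \cdot 10^{-5}$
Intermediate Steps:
$p{\left(Y \right)} = \frac{2 Y}{-5 + Y}$
$\frac{1}{U{\left(p{\left(J \right)} \right)} - 61974} = \frac{1}{996 - 61974} = \frac{1}{-60978} = - \frac{1}{60978}$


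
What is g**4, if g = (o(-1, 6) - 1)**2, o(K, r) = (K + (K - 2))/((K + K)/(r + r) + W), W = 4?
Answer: 23811286661761/78310985281 ≈ 304.06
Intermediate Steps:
o(K, r) = (-2 + 2*K)/(4 + K/r) (o(K, r) = (K + (K - 2))/((K + K)/(r + r) + 4) = (K + (-2 + K))/((2*K)/((2*r)) + 4) = (-2 + 2*K)/((2*K)*(1/(2*r)) + 4) = (-2 + 2*K)/(K/r + 4) = (-2 + 2*K)/(4 + K/r))
g = 2209/529 (g = (2*6*(-1 - 1)/(-1 + 4*6) - 1)**2 = (2*6*(-2)/(-1 + 24) - 1)**2 = (2*6*(-2)/23 - 1)**2 = (2*6*(1/23)*(-2) - 1)**2 = (-24/23 - 1)**2 = (-47/23)**2 = 2209/529 ≈ 4.1758)
g**4 = (2209/529)**4 = 23811286661761/78310985281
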